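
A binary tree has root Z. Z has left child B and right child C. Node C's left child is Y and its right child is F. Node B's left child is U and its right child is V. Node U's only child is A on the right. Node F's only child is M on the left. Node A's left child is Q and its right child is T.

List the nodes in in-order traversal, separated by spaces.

In-order visits the left subtree, then the node, then the right subtree.
At Z: go left to B.
  At B: go left to U.
    At U: no left child.
    Visit U.
    At U: go right to A.
      At A: go left to Q.
        Q is a leaf — visit Q.
      Visit A.
      At A: go right to T.
        T is a leaf — visit T.
  Visit B.
  At B: go right to V.
    V is a leaf — visit V.
Visit Z.
At Z: go right to C.
  At C: go left to Y.
    Y is a leaf — visit Y.
  Visit C.
  At C: go right to F.
    At F: go left to M.
      M is a leaf — visit M.
    Visit F.
    At F: no right child.

U Q A T B V Z Y C M F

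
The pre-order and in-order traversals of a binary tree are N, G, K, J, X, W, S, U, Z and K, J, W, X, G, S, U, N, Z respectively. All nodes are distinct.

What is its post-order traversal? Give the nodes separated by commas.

W, X, J, K, U, S, G, Z, N

The first element of pre-order is the root; it splits in-order into left and right subtrees.
Root N: left subtree has 7 nodes {K, J, W, X, G, S, U}, right has 1 {Z}.
  Root G: left subtree has 4 nodes {K, J, W, X}, right has 2 {S, U}.
    Root K: left subtree has 0 nodes { }, right has 3 {J, W, X}.
      Root J: left subtree has 0 nodes { }, right has 2 {W, X}.
        Root X: left subtree has 1 node {W}, right has 0 { }.
    Root S: left subtree has 0 nodes { }, right has 1 {U}.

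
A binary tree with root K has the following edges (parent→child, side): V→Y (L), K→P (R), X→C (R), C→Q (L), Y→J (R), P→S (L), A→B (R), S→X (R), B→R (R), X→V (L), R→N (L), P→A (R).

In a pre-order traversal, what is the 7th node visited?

J

Pre-order visits the node, then its left subtree, then its right subtree.
Visit K.
At K: no left child.
At K: go right to P.
  Visit P.
  At P: go left to S.
    Visit S.
    At S: no left child.
    At S: go right to X.
      Visit X.
      At X: go left to V.
        Visit V.
        At V: go left to Y.
          Visit Y.
          At Y: no left child.
          At Y: go right to J.
            J is a leaf — visit J.
        At V: no right child.
      At X: go right to C.
        Visit C.
        At C: go left to Q.
          Q is a leaf — visit Q.
        At C: no right child.
  At P: go right to A.
    Visit A.
    At A: no left child.
    At A: go right to B.
      Visit B.
      At B: no left child.
      At B: go right to R.
        Visit R.
        At R: go left to N.
          N is a leaf — visit N.
        At R: no right child.
Full pre-order sequence: K, P, S, X, V, Y, J, C, Q, A, B, R, N.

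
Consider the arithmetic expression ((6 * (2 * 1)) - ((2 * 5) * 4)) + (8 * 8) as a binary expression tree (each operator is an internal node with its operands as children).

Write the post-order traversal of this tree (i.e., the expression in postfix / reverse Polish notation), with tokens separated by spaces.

6 2 1 * * 2 5 * 4 * - 8 8 * +

Post-order on an expression tree gives postfix notation: for each operator, emit left operand, right operand, then the operator.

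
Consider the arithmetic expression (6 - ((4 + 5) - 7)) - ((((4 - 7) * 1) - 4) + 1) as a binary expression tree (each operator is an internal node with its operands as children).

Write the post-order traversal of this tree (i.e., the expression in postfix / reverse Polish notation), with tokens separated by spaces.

Post-order on an expression tree gives postfix notation: for each operator, emit left operand, right operand, then the operator.

6 4 5 + 7 - - 4 7 - 1 * 4 - 1 + -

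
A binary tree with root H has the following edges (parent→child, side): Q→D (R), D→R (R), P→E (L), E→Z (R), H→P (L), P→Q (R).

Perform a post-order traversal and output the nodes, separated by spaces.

Z E R D Q P H

Post-order visits the left subtree, then the right subtree, then the node.
At H: go left to P.
  At P: go left to E.
    At E: no left child.
    At E: go right to Z.
      Z is a leaf — visit Z.
    Visit E.
  At P: go right to Q.
    At Q: no left child.
    At Q: go right to D.
      At D: no left child.
      At D: go right to R.
        R is a leaf — visit R.
      Visit D.
    Visit Q.
  Visit P.
At H: no right child.
Visit H.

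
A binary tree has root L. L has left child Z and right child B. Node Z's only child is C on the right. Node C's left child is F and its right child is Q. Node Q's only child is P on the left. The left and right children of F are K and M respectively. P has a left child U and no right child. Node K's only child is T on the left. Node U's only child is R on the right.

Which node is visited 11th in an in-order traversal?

L

In-order visits the left subtree, then the node, then the right subtree.
At L: go left to Z.
  At Z: no left child.
  Visit Z.
  At Z: go right to C.
    At C: go left to F.
      At F: go left to K.
        At K: go left to T.
          T is a leaf — visit T.
        Visit K.
        At K: no right child.
      Visit F.
      At F: go right to M.
        M is a leaf — visit M.
    Visit C.
    At C: go right to Q.
      At Q: go left to P.
        At P: go left to U.
          At U: no left child.
          Visit U.
          At U: go right to R.
            R is a leaf — visit R.
        Visit P.
        At P: no right child.
      Visit Q.
      At Q: no right child.
Visit L.
At L: go right to B.
  B is a leaf — visit B.
Full in-order sequence: Z, T, K, F, M, C, U, R, P, Q, L, B.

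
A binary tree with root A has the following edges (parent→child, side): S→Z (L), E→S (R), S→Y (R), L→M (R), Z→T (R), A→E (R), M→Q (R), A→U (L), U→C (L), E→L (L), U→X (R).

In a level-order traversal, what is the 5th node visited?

X

Level-order visits nodes level by level from the root, left to right within each level.
Level 0: A
Level 1: U, E
Level 2: C, X, L, S
Level 3: M, Z, Y
Level 4: Q, T
Full level-order sequence: A, U, E, C, X, L, S, M, Z, Y, Q, T.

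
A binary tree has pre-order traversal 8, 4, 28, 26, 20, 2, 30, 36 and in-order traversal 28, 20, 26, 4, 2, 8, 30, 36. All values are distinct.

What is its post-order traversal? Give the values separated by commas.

The first element of pre-order is the root; it splits in-order into left and right subtrees.
Root 8: left subtree has 5 nodes {28, 20, 26, 4, 2}, right has 2 {30, 36}.
  Root 4: left subtree has 3 nodes {28, 20, 26}, right has 1 {2}.
    Root 28: left subtree has 0 nodes { }, right has 2 {20, 26}.
      Root 26: left subtree has 1 node {20}, right has 0 { }.
  Root 30: left subtree has 0 nodes { }, right has 1 {36}.

20, 26, 28, 2, 4, 36, 30, 8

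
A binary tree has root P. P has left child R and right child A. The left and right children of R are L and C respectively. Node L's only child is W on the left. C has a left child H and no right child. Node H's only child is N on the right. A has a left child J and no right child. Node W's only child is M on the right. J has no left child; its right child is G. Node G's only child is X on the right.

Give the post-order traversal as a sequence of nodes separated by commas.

M, W, L, N, H, C, R, X, G, J, A, P

Post-order visits the left subtree, then the right subtree, then the node.
At P: go left to R.
  At R: go left to L.
    At L: go left to W.
      At W: no left child.
      At W: go right to M.
        M is a leaf — visit M.
      Visit W.
    At L: no right child.
    Visit L.
  At R: go right to C.
    At C: go left to H.
      At H: no left child.
      At H: go right to N.
        N is a leaf — visit N.
      Visit H.
    At C: no right child.
    Visit C.
  Visit R.
At P: go right to A.
  At A: go left to J.
    At J: no left child.
    At J: go right to G.
      At G: no left child.
      At G: go right to X.
        X is a leaf — visit X.
      Visit G.
    Visit J.
  At A: no right child.
  Visit A.
Visit P.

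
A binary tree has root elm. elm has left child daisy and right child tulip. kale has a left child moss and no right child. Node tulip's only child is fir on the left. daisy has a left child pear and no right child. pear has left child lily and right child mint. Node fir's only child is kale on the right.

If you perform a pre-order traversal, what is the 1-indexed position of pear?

Pre-order visits the node, then its left subtree, then its right subtree.
Visit elm.
At elm: go left to daisy.
  Visit daisy.
  At daisy: go left to pear.
    Visit pear.
    At pear: go left to lily.
      lily is a leaf — visit lily.
    At pear: go right to mint.
      mint is a leaf — visit mint.
  At daisy: no right child.
At elm: go right to tulip.
  Visit tulip.
  At tulip: go left to fir.
    Visit fir.
    At fir: no left child.
    At fir: go right to kale.
      Visit kale.
      At kale: go left to moss.
        moss is a leaf — visit moss.
      At kale: no right child.
  At tulip: no right child.
Full pre-order sequence: elm, daisy, pear, lily, mint, tulip, fir, kale, moss.

3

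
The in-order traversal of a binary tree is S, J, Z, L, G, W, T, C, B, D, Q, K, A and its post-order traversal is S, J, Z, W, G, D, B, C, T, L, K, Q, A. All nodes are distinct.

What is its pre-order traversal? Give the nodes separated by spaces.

A Q L Z J S T G W C B D K

The last element of post-order is the root; it splits in-order into left and right subtrees.
Root A: left subtree has 12 nodes {S, J, Z, L, G, W, T, C, B, D, Q, K}, right has 0 { }.
  Root Q: left subtree has 10 nodes {S, J, Z, L, G, W, T, C, B, D}, right has 1 {K}.
    Root L: left subtree has 3 nodes {S, J, Z}, right has 6 {G, W, T, C, B, D}.
      Root Z: left subtree has 2 nodes {S, J}, right has 0 { }.
        Root J: left subtree has 1 node {S}, right has 0 { }.
      Root T: left subtree has 2 nodes {G, W}, right has 3 {C, B, D}.
        Root G: left subtree has 0 nodes { }, right has 1 {W}.
        Root C: left subtree has 0 nodes { }, right has 2 {B, D}.
          Root B: left subtree has 0 nodes { }, right has 1 {D}.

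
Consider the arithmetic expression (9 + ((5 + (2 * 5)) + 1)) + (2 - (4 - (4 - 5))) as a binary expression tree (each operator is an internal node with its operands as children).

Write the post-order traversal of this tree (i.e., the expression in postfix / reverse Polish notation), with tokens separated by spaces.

9 5 2 5 * + 1 + + 2 4 4 5 - - - +

Post-order on an expression tree gives postfix notation: for each operator, emit left operand, right operand, then the operator.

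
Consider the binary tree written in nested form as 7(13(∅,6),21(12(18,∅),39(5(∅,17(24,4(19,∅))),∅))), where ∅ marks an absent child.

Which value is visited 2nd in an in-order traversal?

6

In-order visits the left subtree, then the node, then the right subtree.
At 7: go left to 13.
  At 13: no left child.
  Visit 13.
  At 13: go right to 6.
    6 is a leaf — visit 6.
Visit 7.
At 7: go right to 21.
  At 21: go left to 12.
    At 12: go left to 18.
      18 is a leaf — visit 18.
    Visit 12.
    At 12: no right child.
  Visit 21.
  At 21: go right to 39.
    At 39: go left to 5.
      At 5: no left child.
      Visit 5.
      At 5: go right to 17.
        At 17: go left to 24.
          24 is a leaf — visit 24.
        Visit 17.
        At 17: go right to 4.
          At 4: go left to 19.
            19 is a leaf — visit 19.
          Visit 4.
          At 4: no right child.
    Visit 39.
    At 39: no right child.
Full in-order sequence: 13, 6, 7, 18, 12, 21, 5, 24, 17, 19, 4, 39.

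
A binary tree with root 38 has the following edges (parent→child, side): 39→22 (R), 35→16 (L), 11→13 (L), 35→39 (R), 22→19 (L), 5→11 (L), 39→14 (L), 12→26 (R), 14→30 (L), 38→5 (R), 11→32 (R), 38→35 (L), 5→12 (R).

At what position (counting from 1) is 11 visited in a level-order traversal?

6

Level-order visits nodes level by level from the root, left to right within each level.
Level 0: 38
Level 1: 35, 5
Level 2: 16, 39, 11, 12
Level 3: 14, 22, 13, 32, 26
Level 4: 30, 19
Full level-order sequence: 38, 35, 5, 16, 39, 11, 12, 14, 22, 13, 32, 26, 30, 19.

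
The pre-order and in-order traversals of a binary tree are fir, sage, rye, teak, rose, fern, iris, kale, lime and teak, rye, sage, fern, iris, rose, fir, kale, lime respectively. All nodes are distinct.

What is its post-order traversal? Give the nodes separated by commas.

The first element of pre-order is the root; it splits in-order into left and right subtrees.
Root fir: left subtree has 6 nodes {teak, rye, sage, fern, iris, rose}, right has 2 {kale, lime}.
  Root sage: left subtree has 2 nodes {teak, rye}, right has 3 {fern, iris, rose}.
    Root rye: left subtree has 1 node {teak}, right has 0 { }.
    Root rose: left subtree has 2 nodes {fern, iris}, right has 0 { }.
      Root fern: left subtree has 0 nodes { }, right has 1 {iris}.
  Root kale: left subtree has 0 nodes { }, right has 1 {lime}.

teak, rye, iris, fern, rose, sage, lime, kale, fir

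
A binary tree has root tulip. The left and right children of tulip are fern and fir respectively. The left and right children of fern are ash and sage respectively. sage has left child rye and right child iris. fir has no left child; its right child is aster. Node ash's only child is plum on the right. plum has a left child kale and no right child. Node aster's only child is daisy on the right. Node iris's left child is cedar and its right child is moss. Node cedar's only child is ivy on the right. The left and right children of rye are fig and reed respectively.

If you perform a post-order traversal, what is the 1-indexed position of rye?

6

Post-order visits the left subtree, then the right subtree, then the node.
At tulip: go left to fern.
  At fern: go left to ash.
    At ash: no left child.
    At ash: go right to plum.
      At plum: go left to kale.
        kale is a leaf — visit kale.
      At plum: no right child.
      Visit plum.
    Visit ash.
  At fern: go right to sage.
    At sage: go left to rye.
      At rye: go left to fig.
        fig is a leaf — visit fig.
      At rye: go right to reed.
        reed is a leaf — visit reed.
      Visit rye.
    At sage: go right to iris.
      At iris: go left to cedar.
        At cedar: no left child.
        At cedar: go right to ivy.
          ivy is a leaf — visit ivy.
        Visit cedar.
      At iris: go right to moss.
        moss is a leaf — visit moss.
      Visit iris.
    Visit sage.
  Visit fern.
At tulip: go right to fir.
  At fir: no left child.
  At fir: go right to aster.
    At aster: no left child.
    At aster: go right to daisy.
      daisy is a leaf — visit daisy.
    Visit aster.
  Visit fir.
Visit tulip.
Full post-order sequence: kale, plum, ash, fig, reed, rye, ivy, cedar, moss, iris, sage, fern, daisy, aster, fir, tulip.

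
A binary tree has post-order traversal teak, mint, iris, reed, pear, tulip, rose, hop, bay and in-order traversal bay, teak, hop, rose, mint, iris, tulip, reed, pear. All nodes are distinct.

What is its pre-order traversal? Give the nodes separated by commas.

The last element of post-order is the root; it splits in-order into left and right subtrees.
Root bay: left subtree has 0 nodes { }, right has 8 {teak, hop, rose, mint, iris, tulip, reed, pear}.
  Root hop: left subtree has 1 node {teak}, right has 6 {rose, mint, iris, tulip, reed, pear}.
    Root rose: left subtree has 0 nodes { }, right has 5 {mint, iris, tulip, reed, pear}.
      Root tulip: left subtree has 2 nodes {mint, iris}, right has 2 {reed, pear}.
        Root iris: left subtree has 1 node {mint}, right has 0 { }.
        Root pear: left subtree has 1 node {reed}, right has 0 { }.

bay, hop, teak, rose, tulip, iris, mint, pear, reed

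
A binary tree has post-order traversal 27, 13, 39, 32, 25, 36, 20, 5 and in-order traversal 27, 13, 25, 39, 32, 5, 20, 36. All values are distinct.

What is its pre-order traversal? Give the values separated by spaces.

The last element of post-order is the root; it splits in-order into left and right subtrees.
Root 5: left subtree has 5 nodes {27, 13, 25, 39, 32}, right has 2 {20, 36}.
  Root 25: left subtree has 2 nodes {27, 13}, right has 2 {39, 32}.
    Root 13: left subtree has 1 node {27}, right has 0 { }.
    Root 32: left subtree has 1 node {39}, right has 0 { }.
  Root 20: left subtree has 0 nodes { }, right has 1 {36}.

5 25 13 27 32 39 20 36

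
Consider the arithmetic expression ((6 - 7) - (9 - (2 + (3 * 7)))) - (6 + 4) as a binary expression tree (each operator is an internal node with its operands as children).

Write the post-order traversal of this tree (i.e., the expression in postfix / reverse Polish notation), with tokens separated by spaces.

6 7 - 9 2 3 7 * + - - 6 4 + -

Post-order on an expression tree gives postfix notation: for each operator, emit left operand, right operand, then the operator.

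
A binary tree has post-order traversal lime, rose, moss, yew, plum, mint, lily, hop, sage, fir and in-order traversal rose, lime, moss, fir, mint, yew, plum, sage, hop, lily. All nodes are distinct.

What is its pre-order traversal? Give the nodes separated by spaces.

fir moss rose lime sage mint plum yew hop lily

The last element of post-order is the root; it splits in-order into left and right subtrees.
Root fir: left subtree has 3 nodes {rose, lime, moss}, right has 6 {mint, yew, plum, sage, hop, lily}.
  Root moss: left subtree has 2 nodes {rose, lime}, right has 0 { }.
    Root rose: left subtree has 0 nodes { }, right has 1 {lime}.
  Root sage: left subtree has 3 nodes {mint, yew, plum}, right has 2 {hop, lily}.
    Root mint: left subtree has 0 nodes { }, right has 2 {yew, plum}.
      Root plum: left subtree has 1 node {yew}, right has 0 { }.
    Root hop: left subtree has 0 nodes { }, right has 1 {lily}.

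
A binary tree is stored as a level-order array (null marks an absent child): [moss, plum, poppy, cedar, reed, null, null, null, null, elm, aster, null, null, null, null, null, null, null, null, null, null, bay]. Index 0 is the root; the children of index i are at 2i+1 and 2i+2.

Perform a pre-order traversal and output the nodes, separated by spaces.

moss plum cedar reed elm aster bay poppy

Pre-order visits the node, then its left subtree, then its right subtree.
Visit moss.
At moss: go left to plum.
  Visit plum.
  At plum: go left to cedar.
    cedar is a leaf — visit cedar.
  At plum: go right to reed.
    Visit reed.
    At reed: go left to elm.
      elm is a leaf — visit elm.
    At reed: go right to aster.
      Visit aster.
      At aster: go left to bay.
        bay is a leaf — visit bay.
      At aster: no right child.
At moss: go right to poppy.
  poppy is a leaf — visit poppy.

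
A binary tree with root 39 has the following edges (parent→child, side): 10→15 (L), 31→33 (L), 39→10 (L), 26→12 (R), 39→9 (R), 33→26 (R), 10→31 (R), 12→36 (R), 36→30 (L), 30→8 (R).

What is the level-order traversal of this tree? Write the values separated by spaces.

39 10 9 15 31 33 26 12 36 30 8

Level-order visits nodes level by level from the root, left to right within each level.
Level 0: 39
Level 1: 10, 9
Level 2: 15, 31
Level 3: 33
Level 4: 26
Level 5: 12
Level 6: 36
Level 7: 30
Level 8: 8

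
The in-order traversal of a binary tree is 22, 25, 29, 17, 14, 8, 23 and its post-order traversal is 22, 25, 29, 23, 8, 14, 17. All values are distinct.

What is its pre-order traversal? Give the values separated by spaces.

17 29 25 22 14 8 23

The last element of post-order is the root; it splits in-order into left and right subtrees.
Root 17: left subtree has 3 nodes {22, 25, 29}, right has 3 {14, 8, 23}.
  Root 29: left subtree has 2 nodes {22, 25}, right has 0 { }.
    Root 25: left subtree has 1 node {22}, right has 0 { }.
  Root 14: left subtree has 0 nodes { }, right has 2 {8, 23}.
    Root 8: left subtree has 0 nodes { }, right has 1 {23}.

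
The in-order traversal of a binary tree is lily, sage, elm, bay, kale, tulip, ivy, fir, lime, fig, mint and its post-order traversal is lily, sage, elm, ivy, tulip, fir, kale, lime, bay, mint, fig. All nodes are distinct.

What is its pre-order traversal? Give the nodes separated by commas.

The last element of post-order is the root; it splits in-order into left and right subtrees.
Root fig: left subtree has 9 nodes {lily, sage, elm, bay, kale, tulip, ivy, fir, lime}, right has 1 {mint}.
  Root bay: left subtree has 3 nodes {lily, sage, elm}, right has 5 {kale, tulip, ivy, fir, lime}.
    Root elm: left subtree has 2 nodes {lily, sage}, right has 0 { }.
      Root sage: left subtree has 1 node {lily}, right has 0 { }.
    Root lime: left subtree has 4 nodes {kale, tulip, ivy, fir}, right has 0 { }.
      Root kale: left subtree has 0 nodes { }, right has 3 {tulip, ivy, fir}.
        Root fir: left subtree has 2 nodes {tulip, ivy}, right has 0 { }.
          Root tulip: left subtree has 0 nodes { }, right has 1 {ivy}.

fig, bay, elm, sage, lily, lime, kale, fir, tulip, ivy, mint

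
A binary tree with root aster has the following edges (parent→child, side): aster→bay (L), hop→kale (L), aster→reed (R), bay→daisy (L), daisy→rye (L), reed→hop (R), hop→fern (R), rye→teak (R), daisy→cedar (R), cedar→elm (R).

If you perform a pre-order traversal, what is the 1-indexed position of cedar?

6

Pre-order visits the node, then its left subtree, then its right subtree.
Visit aster.
At aster: go left to bay.
  Visit bay.
  At bay: go left to daisy.
    Visit daisy.
    At daisy: go left to rye.
      Visit rye.
      At rye: no left child.
      At rye: go right to teak.
        teak is a leaf — visit teak.
    At daisy: go right to cedar.
      Visit cedar.
      At cedar: no left child.
      At cedar: go right to elm.
        elm is a leaf — visit elm.
  At bay: no right child.
At aster: go right to reed.
  Visit reed.
  At reed: no left child.
  At reed: go right to hop.
    Visit hop.
    At hop: go left to kale.
      kale is a leaf — visit kale.
    At hop: go right to fern.
      fern is a leaf — visit fern.
Full pre-order sequence: aster, bay, daisy, rye, teak, cedar, elm, reed, hop, kale, fern.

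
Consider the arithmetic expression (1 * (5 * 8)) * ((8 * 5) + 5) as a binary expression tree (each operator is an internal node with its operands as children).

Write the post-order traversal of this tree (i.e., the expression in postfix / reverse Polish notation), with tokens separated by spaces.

Post-order on an expression tree gives postfix notation: for each operator, emit left operand, right operand, then the operator.

1 5 8 * * 8 5 * 5 + *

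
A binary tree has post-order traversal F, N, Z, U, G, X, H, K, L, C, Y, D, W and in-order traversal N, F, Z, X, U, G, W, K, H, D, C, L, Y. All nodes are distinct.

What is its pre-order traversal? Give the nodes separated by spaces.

W X Z N F G U D K H Y C L

The last element of post-order is the root; it splits in-order into left and right subtrees.
Root W: left subtree has 6 nodes {N, F, Z, X, U, G}, right has 6 {K, H, D, C, L, Y}.
  Root X: left subtree has 3 nodes {N, F, Z}, right has 2 {U, G}.
    Root Z: left subtree has 2 nodes {N, F}, right has 0 { }.
      Root N: left subtree has 0 nodes { }, right has 1 {F}.
    Root G: left subtree has 1 node {U}, right has 0 { }.
  Root D: left subtree has 2 nodes {K, H}, right has 3 {C, L, Y}.
    Root K: left subtree has 0 nodes { }, right has 1 {H}.
    Root Y: left subtree has 2 nodes {C, L}, right has 0 { }.
      Root C: left subtree has 0 nodes { }, right has 1 {L}.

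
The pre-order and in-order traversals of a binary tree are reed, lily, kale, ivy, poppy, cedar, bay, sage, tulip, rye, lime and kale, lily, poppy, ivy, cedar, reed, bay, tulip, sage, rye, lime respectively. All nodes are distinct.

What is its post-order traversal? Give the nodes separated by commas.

The first element of pre-order is the root; it splits in-order into left and right subtrees.
Root reed: left subtree has 5 nodes {kale, lily, poppy, ivy, cedar}, right has 5 {bay, tulip, sage, rye, lime}.
  Root lily: left subtree has 1 node {kale}, right has 3 {poppy, ivy, cedar}.
    Root ivy: left subtree has 1 node {poppy}, right has 1 {cedar}.
  Root bay: left subtree has 0 nodes { }, right has 4 {tulip, sage, rye, lime}.
    Root sage: left subtree has 1 node {tulip}, right has 2 {rye, lime}.
      Root rye: left subtree has 0 nodes { }, right has 1 {lime}.

kale, poppy, cedar, ivy, lily, tulip, lime, rye, sage, bay, reed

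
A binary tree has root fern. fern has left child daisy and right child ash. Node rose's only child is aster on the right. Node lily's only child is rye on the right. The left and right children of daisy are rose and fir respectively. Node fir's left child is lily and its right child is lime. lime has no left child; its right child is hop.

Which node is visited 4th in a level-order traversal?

Level-order visits nodes level by level from the root, left to right within each level.
Level 0: fern
Level 1: daisy, ash
Level 2: rose, fir
Level 3: aster, lily, lime
Level 4: rye, hop
Full level-order sequence: fern, daisy, ash, rose, fir, aster, lily, lime, rye, hop.

rose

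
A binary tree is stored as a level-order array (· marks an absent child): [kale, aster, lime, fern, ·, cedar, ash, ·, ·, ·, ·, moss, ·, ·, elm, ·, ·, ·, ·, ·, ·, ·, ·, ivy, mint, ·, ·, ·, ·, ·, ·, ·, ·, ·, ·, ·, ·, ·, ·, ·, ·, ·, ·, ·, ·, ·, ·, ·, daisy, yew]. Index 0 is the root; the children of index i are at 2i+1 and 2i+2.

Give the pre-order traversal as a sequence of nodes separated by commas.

kale, aster, fern, lime, cedar, moss, ivy, daisy, mint, yew, ash, elm

Pre-order visits the node, then its left subtree, then its right subtree.
Visit kale.
At kale: go left to aster.
  Visit aster.
  At aster: go left to fern.
    fern is a leaf — visit fern.
  At aster: no right child.
At kale: go right to lime.
  Visit lime.
  At lime: go left to cedar.
    Visit cedar.
    At cedar: go left to moss.
      Visit moss.
      At moss: go left to ivy.
        Visit ivy.
        At ivy: no left child.
        At ivy: go right to daisy.
          daisy is a leaf — visit daisy.
      At moss: go right to mint.
        Visit mint.
        At mint: go left to yew.
          yew is a leaf — visit yew.
        At mint: no right child.
    At cedar: no right child.
  At lime: go right to ash.
    Visit ash.
    At ash: no left child.
    At ash: go right to elm.
      elm is a leaf — visit elm.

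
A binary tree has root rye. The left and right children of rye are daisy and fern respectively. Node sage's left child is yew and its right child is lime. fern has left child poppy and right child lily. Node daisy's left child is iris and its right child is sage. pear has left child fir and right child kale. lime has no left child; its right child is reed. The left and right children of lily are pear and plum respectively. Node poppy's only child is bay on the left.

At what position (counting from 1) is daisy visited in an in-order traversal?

2

In-order visits the left subtree, then the node, then the right subtree.
At rye: go left to daisy.
  At daisy: go left to iris.
    iris is a leaf — visit iris.
  Visit daisy.
  At daisy: go right to sage.
    At sage: go left to yew.
      yew is a leaf — visit yew.
    Visit sage.
    At sage: go right to lime.
      At lime: no left child.
      Visit lime.
      At lime: go right to reed.
        reed is a leaf — visit reed.
Visit rye.
At rye: go right to fern.
  At fern: go left to poppy.
    At poppy: go left to bay.
      bay is a leaf — visit bay.
    Visit poppy.
    At poppy: no right child.
  Visit fern.
  At fern: go right to lily.
    At lily: go left to pear.
      At pear: go left to fir.
        fir is a leaf — visit fir.
      Visit pear.
      At pear: go right to kale.
        kale is a leaf — visit kale.
    Visit lily.
    At lily: go right to plum.
      plum is a leaf — visit plum.
Full in-order sequence: iris, daisy, yew, sage, lime, reed, rye, bay, poppy, fern, fir, pear, kale, lily, plum.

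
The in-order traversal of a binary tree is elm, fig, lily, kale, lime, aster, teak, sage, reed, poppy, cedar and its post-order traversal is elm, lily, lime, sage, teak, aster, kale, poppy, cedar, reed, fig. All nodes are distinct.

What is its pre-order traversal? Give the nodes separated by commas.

fig, elm, reed, kale, lily, aster, lime, teak, sage, cedar, poppy

The last element of post-order is the root; it splits in-order into left and right subtrees.
Root fig: left subtree has 1 node {elm}, right has 9 {lily, kale, lime, aster, teak, sage, reed, poppy, cedar}.
  Root reed: left subtree has 6 nodes {lily, kale, lime, aster, teak, sage}, right has 2 {poppy, cedar}.
    Root kale: left subtree has 1 node {lily}, right has 4 {lime, aster, teak, sage}.
      Root aster: left subtree has 1 node {lime}, right has 2 {teak, sage}.
        Root teak: left subtree has 0 nodes { }, right has 1 {sage}.
    Root cedar: left subtree has 1 node {poppy}, right has 0 { }.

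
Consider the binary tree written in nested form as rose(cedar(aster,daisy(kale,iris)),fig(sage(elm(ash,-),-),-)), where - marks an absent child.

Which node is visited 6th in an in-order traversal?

rose

In-order visits the left subtree, then the node, then the right subtree.
At rose: go left to cedar.
  At cedar: go left to aster.
    aster is a leaf — visit aster.
  Visit cedar.
  At cedar: go right to daisy.
    At daisy: go left to kale.
      kale is a leaf — visit kale.
    Visit daisy.
    At daisy: go right to iris.
      iris is a leaf — visit iris.
Visit rose.
At rose: go right to fig.
  At fig: go left to sage.
    At sage: go left to elm.
      At elm: go left to ash.
        ash is a leaf — visit ash.
      Visit elm.
      At elm: no right child.
    Visit sage.
    At sage: no right child.
  Visit fig.
  At fig: no right child.
Full in-order sequence: aster, cedar, kale, daisy, iris, rose, ash, elm, sage, fig.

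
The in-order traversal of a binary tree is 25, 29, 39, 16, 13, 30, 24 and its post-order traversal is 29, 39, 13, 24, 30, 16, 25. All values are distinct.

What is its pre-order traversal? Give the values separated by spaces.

25 16 39 29 30 13 24

The last element of post-order is the root; it splits in-order into left and right subtrees.
Root 25: left subtree has 0 nodes { }, right has 6 {29, 39, 16, 13, 30, 24}.
  Root 16: left subtree has 2 nodes {29, 39}, right has 3 {13, 30, 24}.
    Root 39: left subtree has 1 node {29}, right has 0 { }.
    Root 30: left subtree has 1 node {13}, right has 1 {24}.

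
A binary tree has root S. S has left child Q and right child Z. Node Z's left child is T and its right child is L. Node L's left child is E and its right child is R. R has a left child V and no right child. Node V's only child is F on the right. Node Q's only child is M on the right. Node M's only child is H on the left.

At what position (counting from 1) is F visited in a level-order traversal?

11

Level-order visits nodes level by level from the root, left to right within each level.
Level 0: S
Level 1: Q, Z
Level 2: M, T, L
Level 3: H, E, R
Level 4: V
Level 5: F
Full level-order sequence: S, Q, Z, M, T, L, H, E, R, V, F.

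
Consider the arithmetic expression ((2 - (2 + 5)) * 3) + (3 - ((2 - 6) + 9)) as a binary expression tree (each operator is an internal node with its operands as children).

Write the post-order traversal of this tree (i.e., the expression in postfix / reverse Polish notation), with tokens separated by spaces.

2 2 5 + - 3 * 3 2 6 - 9 + - +

Post-order on an expression tree gives postfix notation: for each operator, emit left operand, right operand, then the operator.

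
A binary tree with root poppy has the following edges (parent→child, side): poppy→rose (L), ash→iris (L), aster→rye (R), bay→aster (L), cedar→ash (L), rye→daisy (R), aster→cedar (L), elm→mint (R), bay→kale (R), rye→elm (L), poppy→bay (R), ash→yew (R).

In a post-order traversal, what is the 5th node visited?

Post-order visits the left subtree, then the right subtree, then the node.
At poppy: go left to rose.
  rose is a leaf — visit rose.
At poppy: go right to bay.
  At bay: go left to aster.
    At aster: go left to cedar.
      At cedar: go left to ash.
        At ash: go left to iris.
          iris is a leaf — visit iris.
        At ash: go right to yew.
          yew is a leaf — visit yew.
        Visit ash.
      At cedar: no right child.
      Visit cedar.
    At aster: go right to rye.
      At rye: go left to elm.
        At elm: no left child.
        At elm: go right to mint.
          mint is a leaf — visit mint.
        Visit elm.
      At rye: go right to daisy.
        daisy is a leaf — visit daisy.
      Visit rye.
    Visit aster.
  At bay: go right to kale.
    kale is a leaf — visit kale.
  Visit bay.
Visit poppy.
Full post-order sequence: rose, iris, yew, ash, cedar, mint, elm, daisy, rye, aster, kale, bay, poppy.

cedar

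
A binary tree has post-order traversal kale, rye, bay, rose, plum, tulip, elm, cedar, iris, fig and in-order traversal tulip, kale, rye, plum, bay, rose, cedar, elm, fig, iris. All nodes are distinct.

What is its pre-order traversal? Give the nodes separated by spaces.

The last element of post-order is the root; it splits in-order into left and right subtrees.
Root fig: left subtree has 8 nodes {tulip, kale, rye, plum, bay, rose, cedar, elm}, right has 1 {iris}.
  Root cedar: left subtree has 6 nodes {tulip, kale, rye, plum, bay, rose}, right has 1 {elm}.
    Root tulip: left subtree has 0 nodes { }, right has 5 {kale, rye, plum, bay, rose}.
      Root plum: left subtree has 2 nodes {kale, rye}, right has 2 {bay, rose}.
        Root rye: left subtree has 1 node {kale}, right has 0 { }.
        Root rose: left subtree has 1 node {bay}, right has 0 { }.

fig cedar tulip plum rye kale rose bay elm iris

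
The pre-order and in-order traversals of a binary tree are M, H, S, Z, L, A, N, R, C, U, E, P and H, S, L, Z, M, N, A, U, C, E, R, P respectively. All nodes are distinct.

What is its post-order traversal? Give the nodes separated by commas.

The first element of pre-order is the root; it splits in-order into left and right subtrees.
Root M: left subtree has 4 nodes {H, S, L, Z}, right has 7 {N, A, U, C, E, R, P}.
  Root H: left subtree has 0 nodes { }, right has 3 {S, L, Z}.
    Root S: left subtree has 0 nodes { }, right has 2 {L, Z}.
      Root Z: left subtree has 1 node {L}, right has 0 { }.
  Root A: left subtree has 1 node {N}, right has 5 {U, C, E, R, P}.
    Root R: left subtree has 3 nodes {U, C, E}, right has 1 {P}.
      Root C: left subtree has 1 node {U}, right has 1 {E}.

L, Z, S, H, N, U, E, C, P, R, A, M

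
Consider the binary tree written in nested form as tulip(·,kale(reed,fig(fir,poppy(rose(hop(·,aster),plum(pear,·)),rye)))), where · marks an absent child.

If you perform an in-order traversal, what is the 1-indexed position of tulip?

1

In-order visits the left subtree, then the node, then the right subtree.
At tulip: no left child.
Visit tulip.
At tulip: go right to kale.
  At kale: go left to reed.
    reed is a leaf — visit reed.
  Visit kale.
  At kale: go right to fig.
    At fig: go left to fir.
      fir is a leaf — visit fir.
    Visit fig.
    At fig: go right to poppy.
      At poppy: go left to rose.
        At rose: go left to hop.
          At hop: no left child.
          Visit hop.
          At hop: go right to aster.
            aster is a leaf — visit aster.
        Visit rose.
        At rose: go right to plum.
          At plum: go left to pear.
            pear is a leaf — visit pear.
          Visit plum.
          At plum: no right child.
      Visit poppy.
      At poppy: go right to rye.
        rye is a leaf — visit rye.
Full in-order sequence: tulip, reed, kale, fir, fig, hop, aster, rose, pear, plum, poppy, rye.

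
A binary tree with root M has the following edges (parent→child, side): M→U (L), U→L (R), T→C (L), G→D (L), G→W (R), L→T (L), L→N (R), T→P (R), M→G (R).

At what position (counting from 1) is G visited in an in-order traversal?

9

In-order visits the left subtree, then the node, then the right subtree.
At M: go left to U.
  At U: no left child.
  Visit U.
  At U: go right to L.
    At L: go left to T.
      At T: go left to C.
        C is a leaf — visit C.
      Visit T.
      At T: go right to P.
        P is a leaf — visit P.
    Visit L.
    At L: go right to N.
      N is a leaf — visit N.
Visit M.
At M: go right to G.
  At G: go left to D.
    D is a leaf — visit D.
  Visit G.
  At G: go right to W.
    W is a leaf — visit W.
Full in-order sequence: U, C, T, P, L, N, M, D, G, W.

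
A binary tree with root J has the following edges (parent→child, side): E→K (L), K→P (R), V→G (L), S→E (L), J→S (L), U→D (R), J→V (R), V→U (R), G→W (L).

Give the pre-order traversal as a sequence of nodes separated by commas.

Pre-order visits the node, then its left subtree, then its right subtree.
Visit J.
At J: go left to S.
  Visit S.
  At S: go left to E.
    Visit E.
    At E: go left to K.
      Visit K.
      At K: no left child.
      At K: go right to P.
        P is a leaf — visit P.
    At E: no right child.
  At S: no right child.
At J: go right to V.
  Visit V.
  At V: go left to G.
    Visit G.
    At G: go left to W.
      W is a leaf — visit W.
    At G: no right child.
  At V: go right to U.
    Visit U.
    At U: no left child.
    At U: go right to D.
      D is a leaf — visit D.

J, S, E, K, P, V, G, W, U, D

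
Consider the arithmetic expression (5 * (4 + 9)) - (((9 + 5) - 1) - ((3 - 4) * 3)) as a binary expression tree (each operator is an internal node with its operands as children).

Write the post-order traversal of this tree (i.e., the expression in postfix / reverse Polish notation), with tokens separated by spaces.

Post-order on an expression tree gives postfix notation: for each operator, emit left operand, right operand, then the operator.

5 4 9 + * 9 5 + 1 - 3 4 - 3 * - -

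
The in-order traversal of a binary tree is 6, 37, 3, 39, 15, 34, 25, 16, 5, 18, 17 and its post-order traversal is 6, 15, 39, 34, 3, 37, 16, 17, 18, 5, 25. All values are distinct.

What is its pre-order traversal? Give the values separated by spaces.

The last element of post-order is the root; it splits in-order into left and right subtrees.
Root 25: left subtree has 6 nodes {6, 37, 3, 39, 15, 34}, right has 4 {16, 5, 18, 17}.
  Root 37: left subtree has 1 node {6}, right has 4 {3, 39, 15, 34}.
    Root 3: left subtree has 0 nodes { }, right has 3 {39, 15, 34}.
      Root 34: left subtree has 2 nodes {39, 15}, right has 0 { }.
        Root 39: left subtree has 0 nodes { }, right has 1 {15}.
  Root 5: left subtree has 1 node {16}, right has 2 {18, 17}.
    Root 18: left subtree has 0 nodes { }, right has 1 {17}.

25 37 6 3 34 39 15 5 16 18 17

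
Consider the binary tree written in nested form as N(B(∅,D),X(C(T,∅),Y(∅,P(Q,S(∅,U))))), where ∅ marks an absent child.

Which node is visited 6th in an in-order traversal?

X

In-order visits the left subtree, then the node, then the right subtree.
At N: go left to B.
  At B: no left child.
  Visit B.
  At B: go right to D.
    D is a leaf — visit D.
Visit N.
At N: go right to X.
  At X: go left to C.
    At C: go left to T.
      T is a leaf — visit T.
    Visit C.
    At C: no right child.
  Visit X.
  At X: go right to Y.
    At Y: no left child.
    Visit Y.
    At Y: go right to P.
      At P: go left to Q.
        Q is a leaf — visit Q.
      Visit P.
      At P: go right to S.
        At S: no left child.
        Visit S.
        At S: go right to U.
          U is a leaf — visit U.
Full in-order sequence: B, D, N, T, C, X, Y, Q, P, S, U.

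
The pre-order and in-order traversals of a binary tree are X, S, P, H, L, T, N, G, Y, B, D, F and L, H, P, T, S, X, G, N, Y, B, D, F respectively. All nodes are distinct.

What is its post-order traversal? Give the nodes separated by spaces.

L H T P S G F D B Y N X

The first element of pre-order is the root; it splits in-order into left and right subtrees.
Root X: left subtree has 5 nodes {L, H, P, T, S}, right has 6 {G, N, Y, B, D, F}.
  Root S: left subtree has 4 nodes {L, H, P, T}, right has 0 { }.
    Root P: left subtree has 2 nodes {L, H}, right has 1 {T}.
      Root H: left subtree has 1 node {L}, right has 0 { }.
  Root N: left subtree has 1 node {G}, right has 4 {Y, B, D, F}.
    Root Y: left subtree has 0 nodes { }, right has 3 {B, D, F}.
      Root B: left subtree has 0 nodes { }, right has 2 {D, F}.
        Root D: left subtree has 0 nodes { }, right has 1 {F}.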